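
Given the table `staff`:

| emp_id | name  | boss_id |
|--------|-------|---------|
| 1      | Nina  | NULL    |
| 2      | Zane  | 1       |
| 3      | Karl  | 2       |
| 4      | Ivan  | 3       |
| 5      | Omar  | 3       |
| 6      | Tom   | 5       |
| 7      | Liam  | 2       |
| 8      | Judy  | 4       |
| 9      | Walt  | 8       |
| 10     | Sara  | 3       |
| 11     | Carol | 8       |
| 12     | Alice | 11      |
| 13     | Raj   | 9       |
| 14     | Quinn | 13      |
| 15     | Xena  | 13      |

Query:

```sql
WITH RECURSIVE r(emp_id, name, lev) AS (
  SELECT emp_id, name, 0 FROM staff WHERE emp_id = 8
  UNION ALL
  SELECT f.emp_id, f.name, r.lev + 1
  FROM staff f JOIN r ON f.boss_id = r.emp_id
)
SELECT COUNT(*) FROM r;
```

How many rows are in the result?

7

Base: emp_id=8 (Judy) at lev 0.
Iteration 1: rows with boss_id in {8} -> Walt (id 9, lev 1), Carol (id 11, lev 1).
Iteration 2: rows with boss_id in {9,11} -> Alice (id 12, lev 2), Raj (id 13, lev 2).
Iteration 3: rows with boss_id in {12,13} -> Quinn (id 14, lev 3), Xena (id 15, lev 3).
Iteration 4: no rows with boss_id in {14,15}; recursion stops.
Total rows emitted: 7.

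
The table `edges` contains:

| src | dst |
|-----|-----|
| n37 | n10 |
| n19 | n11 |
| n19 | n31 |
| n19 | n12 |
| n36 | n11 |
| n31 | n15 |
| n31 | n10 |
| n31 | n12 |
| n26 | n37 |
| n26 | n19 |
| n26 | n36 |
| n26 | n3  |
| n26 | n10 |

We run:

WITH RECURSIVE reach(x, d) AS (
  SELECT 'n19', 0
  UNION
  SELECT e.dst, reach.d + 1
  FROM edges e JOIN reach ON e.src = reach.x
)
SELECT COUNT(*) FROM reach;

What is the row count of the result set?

Base: (n19, d=0).
Iteration 1: edges from {n19} -> (n11, d=1), (n12, d=1), (n31, d=1).
Iteration 2: edges from {n11,n12,n31} -> (n10, d=2), (n12, d=2), (n15, d=2).
Iteration 3: no outgoing edges from {n10,n12,n15}; recursion stops.
Total rows emitted: 7.

7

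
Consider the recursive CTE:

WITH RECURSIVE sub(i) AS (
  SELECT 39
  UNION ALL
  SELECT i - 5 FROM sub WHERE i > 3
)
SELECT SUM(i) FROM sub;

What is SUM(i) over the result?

Base: i=39.
Iteration 1: 39 > 3 holds -> i = 39 - 5 = 34.
Iteration 2: 34 > 3 holds -> i = 34 - 5 = 29.
Iteration 3: 29 > 3 holds -> i = 29 - 5 = 24.
Iteration 4: 24 > 3 holds -> i = 24 - 5 = 19.
Iteration 5: 19 > 3 holds -> i = 19 - 5 = 14.
Iteration 6: 14 > 3 holds -> i = 14 - 5 = 9.
Iteration 7: 9 > 3 holds -> i = 9 - 5 = 4.
Iteration 8: 4 > 3 holds -> i = 4 - 5 = -1.
Iteration 9: -1 > 3 fails; recursion stops.
SUM(i) = 39 + 34 + 29 + 24 + 19 + 14 + 9 + 4 + -1 = 171.

171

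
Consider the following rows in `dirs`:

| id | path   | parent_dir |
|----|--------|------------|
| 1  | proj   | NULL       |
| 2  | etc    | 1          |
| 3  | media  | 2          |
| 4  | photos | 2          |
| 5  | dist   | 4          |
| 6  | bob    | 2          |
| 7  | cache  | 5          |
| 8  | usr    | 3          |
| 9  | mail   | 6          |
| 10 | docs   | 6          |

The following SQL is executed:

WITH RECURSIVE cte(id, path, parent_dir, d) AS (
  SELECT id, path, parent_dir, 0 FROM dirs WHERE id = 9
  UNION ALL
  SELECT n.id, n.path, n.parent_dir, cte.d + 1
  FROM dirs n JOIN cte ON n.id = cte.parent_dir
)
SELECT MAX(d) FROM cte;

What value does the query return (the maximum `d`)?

3

Base: id=9 (mail), parent_dir=6, d 0.
Iteration 1: join on id=6 -> bob (id 6, parent_dir=2, d 1).
Iteration 2: join on id=2 -> etc (id 2, parent_dir=1, d 2).
Iteration 3: join on id=1 -> proj (id 1, parent_dir=NULL, d 3).
Iteration 4: parent_dir is NULL; no match; recursion stops.
d values: 0, 1, 2, 3; the maximum is 3.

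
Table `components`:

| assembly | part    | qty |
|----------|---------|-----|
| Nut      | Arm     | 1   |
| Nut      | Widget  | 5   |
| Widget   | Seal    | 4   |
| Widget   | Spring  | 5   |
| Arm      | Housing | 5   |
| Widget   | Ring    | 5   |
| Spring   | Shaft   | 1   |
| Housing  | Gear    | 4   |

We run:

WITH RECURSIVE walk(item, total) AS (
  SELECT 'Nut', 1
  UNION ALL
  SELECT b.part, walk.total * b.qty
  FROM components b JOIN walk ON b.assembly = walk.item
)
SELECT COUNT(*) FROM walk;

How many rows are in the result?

9

Base: (Nut, total=1).
Iteration 1: components of {Nut} -> Arm = 1*1 = 1, Widget = 1*5 = 5.
Iteration 2: components of {Arm,Widget} -> Housing = 1*5 = 5, Ring = 5*5 = 25, Seal = 5*4 = 20, Spring = 5*5 = 25.
Iteration 3: components of {Housing,Ring,Seal,Spring} -> Gear = 5*4 = 20, Shaft = 25*1 = 25.
Iteration 4: no further components; recursion stops.
Total rows emitted: 9.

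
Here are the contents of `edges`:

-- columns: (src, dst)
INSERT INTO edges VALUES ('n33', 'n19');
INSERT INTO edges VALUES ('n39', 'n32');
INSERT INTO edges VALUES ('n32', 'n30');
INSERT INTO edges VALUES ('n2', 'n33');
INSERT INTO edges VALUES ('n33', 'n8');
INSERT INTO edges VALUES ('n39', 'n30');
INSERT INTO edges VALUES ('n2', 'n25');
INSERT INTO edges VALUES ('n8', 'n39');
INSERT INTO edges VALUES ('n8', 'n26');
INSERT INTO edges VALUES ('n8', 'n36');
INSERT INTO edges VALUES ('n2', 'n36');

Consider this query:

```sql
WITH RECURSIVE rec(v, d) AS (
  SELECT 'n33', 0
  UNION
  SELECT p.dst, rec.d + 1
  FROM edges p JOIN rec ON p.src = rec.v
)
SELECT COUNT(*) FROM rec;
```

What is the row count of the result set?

Base: (n33, d=0).
Iteration 1: edges from {n33} -> (n19, d=1), (n8, d=1).
Iteration 2: edges from {n19,n8} -> (n26, d=2), (n36, d=2), (n39, d=2).
Iteration 3: edges from {n26,n36,n39} -> (n30, d=3), (n32, d=3).
Iteration 4: edges from {n30,n32} -> (n30, d=4).
Iteration 5: no outgoing edges from {n30}; recursion stops.
Total rows emitted: 9.

9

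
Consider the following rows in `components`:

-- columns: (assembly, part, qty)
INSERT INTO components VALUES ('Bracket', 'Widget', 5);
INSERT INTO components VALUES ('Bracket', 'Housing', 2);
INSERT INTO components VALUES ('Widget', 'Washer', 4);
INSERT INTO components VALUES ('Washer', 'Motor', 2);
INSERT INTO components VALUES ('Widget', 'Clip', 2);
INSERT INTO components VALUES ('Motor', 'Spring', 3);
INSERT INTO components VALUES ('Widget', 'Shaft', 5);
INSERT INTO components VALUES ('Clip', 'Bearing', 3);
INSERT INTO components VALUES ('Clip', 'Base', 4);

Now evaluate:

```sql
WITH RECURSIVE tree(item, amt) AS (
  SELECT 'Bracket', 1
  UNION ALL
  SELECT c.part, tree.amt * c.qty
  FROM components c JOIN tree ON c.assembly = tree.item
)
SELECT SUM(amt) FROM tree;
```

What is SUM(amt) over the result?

293

Base: (Bracket, amt=1).
Iteration 1: components of {Bracket} -> Housing = 1*2 = 2, Widget = 1*5 = 5.
Iteration 2: components of {Housing,Widget} -> Clip = 5*2 = 10, Shaft = 5*5 = 25, Washer = 5*4 = 20.
Iteration 3: components of {Clip,Shaft,Washer} -> Base = 10*4 = 40, Bearing = 10*3 = 30, Motor = 20*2 = 40.
Iteration 4: components of {Base,Bearing,Motor} -> Spring = 40*3 = 120.
Iteration 5: no further components; recursion stops.
SUM(amt) = 1 + 5 + 2 + 20 + 10 + 25 + 40 + 30 + 40 + 120 = 293.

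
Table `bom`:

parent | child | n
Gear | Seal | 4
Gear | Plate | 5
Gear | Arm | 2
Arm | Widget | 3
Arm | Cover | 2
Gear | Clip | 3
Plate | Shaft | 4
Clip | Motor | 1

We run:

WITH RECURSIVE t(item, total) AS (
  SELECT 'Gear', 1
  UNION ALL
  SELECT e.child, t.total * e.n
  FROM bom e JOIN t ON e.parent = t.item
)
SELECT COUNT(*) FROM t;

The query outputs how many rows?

Base: (Gear, total=1).
Iteration 1: components of {Gear} -> Arm = 1*2 = 2, Clip = 1*3 = 3, Plate = 1*5 = 5, Seal = 1*4 = 4.
Iteration 2: components of {Arm,Clip,Plate,Seal} -> Cover = 2*2 = 4, Motor = 3*1 = 3, Shaft = 5*4 = 20, Widget = 2*3 = 6.
Iteration 3: no further components; recursion stops.
Total rows emitted: 9.

9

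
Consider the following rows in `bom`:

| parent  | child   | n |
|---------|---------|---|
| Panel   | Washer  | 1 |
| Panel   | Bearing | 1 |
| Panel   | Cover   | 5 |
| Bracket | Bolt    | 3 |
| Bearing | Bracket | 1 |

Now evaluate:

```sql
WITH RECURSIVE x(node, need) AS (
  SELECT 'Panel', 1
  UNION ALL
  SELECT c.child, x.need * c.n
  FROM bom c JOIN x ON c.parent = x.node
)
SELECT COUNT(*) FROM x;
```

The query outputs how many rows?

Base: (Panel, need=1).
Iteration 1: components of {Panel} -> Bearing = 1*1 = 1, Cover = 1*5 = 5, Washer = 1*1 = 1.
Iteration 2: components of {Bearing,Cover,Washer} -> Bracket = 1*1 = 1.
Iteration 3: components of {Bracket} -> Bolt = 1*3 = 3.
Iteration 4: no further components; recursion stops.
Total rows emitted: 6.

6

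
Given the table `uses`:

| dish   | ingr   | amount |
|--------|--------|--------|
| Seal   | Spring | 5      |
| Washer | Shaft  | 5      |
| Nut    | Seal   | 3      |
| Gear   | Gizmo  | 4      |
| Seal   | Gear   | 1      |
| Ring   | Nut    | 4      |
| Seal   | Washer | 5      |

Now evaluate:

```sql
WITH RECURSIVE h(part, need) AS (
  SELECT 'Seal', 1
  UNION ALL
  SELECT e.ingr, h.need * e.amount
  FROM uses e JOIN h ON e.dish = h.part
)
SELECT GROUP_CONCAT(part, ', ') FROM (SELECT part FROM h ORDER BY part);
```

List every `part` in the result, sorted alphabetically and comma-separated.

Base: (Seal, need=1).
Iteration 1: components of {Seal} -> Gear = 1*1 = 1, Spring = 1*5 = 5, Washer = 1*5 = 5.
Iteration 2: components of {Gear,Spring,Washer} -> Gizmo = 1*4 = 4, Shaft = 5*5 = 25.
Iteration 3: no further components; recursion stops.

Gear, Gizmo, Seal, Shaft, Spring, Washer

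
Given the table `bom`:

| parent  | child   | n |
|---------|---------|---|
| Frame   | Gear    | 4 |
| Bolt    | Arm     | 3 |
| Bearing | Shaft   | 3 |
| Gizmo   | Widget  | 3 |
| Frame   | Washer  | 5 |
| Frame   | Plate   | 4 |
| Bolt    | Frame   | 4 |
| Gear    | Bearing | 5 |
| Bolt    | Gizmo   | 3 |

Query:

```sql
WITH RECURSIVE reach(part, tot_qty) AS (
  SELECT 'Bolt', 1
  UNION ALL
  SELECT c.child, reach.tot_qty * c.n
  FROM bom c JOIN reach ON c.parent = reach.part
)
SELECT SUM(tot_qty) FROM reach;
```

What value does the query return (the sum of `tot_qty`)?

Base: (Bolt, tot_qty=1).
Iteration 1: components of {Bolt} -> Arm = 1*3 = 3, Frame = 1*4 = 4, Gizmo = 1*3 = 3.
Iteration 2: components of {Arm,Frame,Gizmo} -> Gear = 4*4 = 16, Plate = 4*4 = 16, Washer = 4*5 = 20, Widget = 3*3 = 9.
Iteration 3: components of {Gear,Plate,Washer,Widget} -> Bearing = 16*5 = 80.
Iteration 4: components of {Bearing} -> Shaft = 80*3 = 240.
Iteration 5: no further components; recursion stops.
SUM(tot_qty) = 1 + 4 + 3 + 3 + 16 + 20 + 16 + 9 + 80 + 240 = 392.

392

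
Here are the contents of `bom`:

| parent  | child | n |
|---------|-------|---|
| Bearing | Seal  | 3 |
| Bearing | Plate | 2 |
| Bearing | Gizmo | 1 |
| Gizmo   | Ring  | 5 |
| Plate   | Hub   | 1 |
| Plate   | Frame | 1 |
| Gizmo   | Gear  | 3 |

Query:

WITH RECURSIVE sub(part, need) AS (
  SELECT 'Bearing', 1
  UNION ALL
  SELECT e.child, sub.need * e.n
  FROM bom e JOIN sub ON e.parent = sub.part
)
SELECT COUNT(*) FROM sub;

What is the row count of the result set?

8

Base: (Bearing, need=1).
Iteration 1: components of {Bearing} -> Gizmo = 1*1 = 1, Plate = 1*2 = 2, Seal = 1*3 = 3.
Iteration 2: components of {Gizmo,Plate,Seal} -> Frame = 2*1 = 2, Gear = 1*3 = 3, Hub = 2*1 = 2, Ring = 1*5 = 5.
Iteration 3: no further components; recursion stops.
Total rows emitted: 8.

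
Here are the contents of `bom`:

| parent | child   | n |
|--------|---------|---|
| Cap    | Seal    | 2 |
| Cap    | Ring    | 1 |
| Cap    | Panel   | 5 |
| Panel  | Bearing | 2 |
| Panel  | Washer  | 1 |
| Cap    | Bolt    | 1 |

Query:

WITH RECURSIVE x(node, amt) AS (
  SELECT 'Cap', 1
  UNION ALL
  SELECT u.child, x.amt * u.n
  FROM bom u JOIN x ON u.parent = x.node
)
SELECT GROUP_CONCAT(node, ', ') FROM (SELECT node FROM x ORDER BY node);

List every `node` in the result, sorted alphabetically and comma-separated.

Bearing, Bolt, Cap, Panel, Ring, Seal, Washer

Base: (Cap, amt=1).
Iteration 1: components of {Cap} -> Bolt = 1*1 = 1, Panel = 1*5 = 5, Ring = 1*1 = 1, Seal = 1*2 = 2.
Iteration 2: components of {Bolt,Panel,Ring,Seal} -> Bearing = 5*2 = 10, Washer = 5*1 = 5.
Iteration 3: no further components; recursion stops.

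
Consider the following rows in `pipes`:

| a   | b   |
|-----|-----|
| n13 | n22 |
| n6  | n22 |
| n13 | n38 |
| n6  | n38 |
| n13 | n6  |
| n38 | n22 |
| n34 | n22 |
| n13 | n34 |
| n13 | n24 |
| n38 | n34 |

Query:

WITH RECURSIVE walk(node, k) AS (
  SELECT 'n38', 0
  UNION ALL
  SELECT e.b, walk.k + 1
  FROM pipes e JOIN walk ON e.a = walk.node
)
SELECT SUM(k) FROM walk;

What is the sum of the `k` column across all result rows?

Base: (n38, k=0).
Iteration 1: edges from {n38} -> (n22, k=1), (n34, k=1).
Iteration 2: edges from {n22,n34} -> (n22, k=2).
Iteration 3: no outgoing edges from {n22}; recursion stops.
SUM(k) = 0 + 1 + 1 + 2 = 4.

4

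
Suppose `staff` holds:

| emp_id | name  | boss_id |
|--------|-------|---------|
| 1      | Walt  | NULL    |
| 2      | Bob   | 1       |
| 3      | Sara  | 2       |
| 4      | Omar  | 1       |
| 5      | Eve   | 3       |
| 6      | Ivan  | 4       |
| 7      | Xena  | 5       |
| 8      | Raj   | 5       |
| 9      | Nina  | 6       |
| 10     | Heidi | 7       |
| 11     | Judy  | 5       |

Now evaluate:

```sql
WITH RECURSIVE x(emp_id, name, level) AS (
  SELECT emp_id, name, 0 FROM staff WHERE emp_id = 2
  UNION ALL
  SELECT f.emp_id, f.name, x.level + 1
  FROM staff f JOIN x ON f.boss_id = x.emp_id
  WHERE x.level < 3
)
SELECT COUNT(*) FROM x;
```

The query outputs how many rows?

6

Base: emp_id=2 (Bob) at level 0.
Iteration 1: rows with boss_id in {2} -> Sara (id 3, level 1).
Iteration 2: rows with boss_id in {3} -> Eve (id 5, level 2).
Iteration 3: rows with boss_id in {5} -> Xena (id 7, level 3), Raj (id 8, level 3), Judy (id 11, level 3).
Iteration 4: level < 3 fails for all current rows; recursion stops.
Total rows emitted: 6.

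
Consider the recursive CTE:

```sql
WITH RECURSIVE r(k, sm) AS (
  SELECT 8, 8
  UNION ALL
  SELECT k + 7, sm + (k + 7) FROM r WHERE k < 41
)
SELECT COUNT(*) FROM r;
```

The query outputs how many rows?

Base: k=8, sm=8.
Iteration 1: 8 < 41 holds -> k = 8 + 7 = 15, sm = 8 + 15 = 23.
Iteration 2: 15 < 41 holds -> k = 15 + 7 = 22, sm = 23 + 22 = 45.
Iteration 3: 22 < 41 holds -> k = 22 + 7 = 29, sm = 45 + 29 = 74.
Iteration 4: 29 < 41 holds -> k = 29 + 7 = 36, sm = 74 + 36 = 110.
Iteration 5: 36 < 41 holds -> k = 36 + 7 = 43, sm = 110 + 43 = 153.
Iteration 6: 43 < 41 fails; recursion stops.
Total rows emitted: 6.

6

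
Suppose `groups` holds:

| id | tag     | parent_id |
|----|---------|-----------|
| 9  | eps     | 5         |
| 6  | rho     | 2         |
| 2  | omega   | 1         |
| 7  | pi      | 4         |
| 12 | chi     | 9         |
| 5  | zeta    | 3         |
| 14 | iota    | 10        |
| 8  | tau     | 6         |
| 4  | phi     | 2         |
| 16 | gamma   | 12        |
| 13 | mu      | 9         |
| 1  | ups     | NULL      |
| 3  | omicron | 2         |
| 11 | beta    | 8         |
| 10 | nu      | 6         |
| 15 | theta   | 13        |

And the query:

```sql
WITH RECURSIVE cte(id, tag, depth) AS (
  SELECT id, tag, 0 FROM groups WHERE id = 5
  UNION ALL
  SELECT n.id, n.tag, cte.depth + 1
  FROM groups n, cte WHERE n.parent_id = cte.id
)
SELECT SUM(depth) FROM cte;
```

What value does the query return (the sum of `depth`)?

Base: id=5 (zeta) at depth 0.
Iteration 1: rows with parent_id in {5} -> eps (id 9, depth 1).
Iteration 2: rows with parent_id in {9} -> chi (id 12, depth 2), mu (id 13, depth 2).
Iteration 3: rows with parent_id in {12,13} -> theta (id 15, depth 3), gamma (id 16, depth 3).
Iteration 4: no rows with parent_id in {15,16}; recursion stops.
SUM(depth) = 0 + 1 + 2 + 2 + 3 + 3 = 11.

11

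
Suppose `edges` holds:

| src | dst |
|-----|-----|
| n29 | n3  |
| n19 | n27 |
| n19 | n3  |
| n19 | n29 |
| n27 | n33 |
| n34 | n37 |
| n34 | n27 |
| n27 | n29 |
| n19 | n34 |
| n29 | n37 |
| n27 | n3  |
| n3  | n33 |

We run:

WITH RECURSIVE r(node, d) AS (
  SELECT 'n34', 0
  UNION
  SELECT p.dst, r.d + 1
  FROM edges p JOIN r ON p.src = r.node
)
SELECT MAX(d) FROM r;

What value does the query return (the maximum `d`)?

Base: (n34, d=0).
Iteration 1: edges from {n34} -> (n27, d=1), (n37, d=1).
Iteration 2: edges from {n27,n37} -> (n29, d=2), (n3, d=2), (n33, d=2).
Iteration 3: edges from {n29,n3,n33} -> (n3, d=3), (n33, d=3), (n37, d=3).
Iteration 4: edges from {n3,n33,n37} -> (n33, d=4).
Iteration 5: no outgoing edges from {n33}; recursion stops.
d values: 0, 1, 1, 2, 2, 2, 3, 3, 3, 4; the maximum is 4.

4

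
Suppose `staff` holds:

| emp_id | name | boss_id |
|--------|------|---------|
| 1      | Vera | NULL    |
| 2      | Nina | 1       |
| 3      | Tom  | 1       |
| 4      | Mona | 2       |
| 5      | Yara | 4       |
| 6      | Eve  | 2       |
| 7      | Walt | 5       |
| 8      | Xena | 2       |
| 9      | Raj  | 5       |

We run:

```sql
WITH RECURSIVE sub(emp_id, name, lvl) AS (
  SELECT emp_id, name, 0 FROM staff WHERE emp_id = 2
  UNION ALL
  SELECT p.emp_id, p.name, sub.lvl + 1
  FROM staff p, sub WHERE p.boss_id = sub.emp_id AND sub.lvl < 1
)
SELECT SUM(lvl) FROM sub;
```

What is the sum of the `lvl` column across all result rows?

Base: emp_id=2 (Nina) at lvl 0.
Iteration 1: rows with boss_id in {2} -> Mona (id 4, lvl 1), Eve (id 6, lvl 1), Xena (id 8, lvl 1).
Iteration 2: lvl < 1 fails for all current rows; recursion stops.
SUM(lvl) = 0 + 1 + 1 + 1 = 3.

3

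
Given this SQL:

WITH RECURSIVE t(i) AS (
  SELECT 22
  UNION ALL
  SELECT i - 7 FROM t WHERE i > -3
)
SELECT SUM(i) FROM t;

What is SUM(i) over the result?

40

Base: i=22.
Iteration 1: 22 > -3 holds -> i = 22 - 7 = 15.
Iteration 2: 15 > -3 holds -> i = 15 - 7 = 8.
Iteration 3: 8 > -3 holds -> i = 8 - 7 = 1.
Iteration 4: 1 > -3 holds -> i = 1 - 7 = -6.
Iteration 5: -6 > -3 fails; recursion stops.
SUM(i) = 22 + 15 + 8 + 1 + -6 = 40.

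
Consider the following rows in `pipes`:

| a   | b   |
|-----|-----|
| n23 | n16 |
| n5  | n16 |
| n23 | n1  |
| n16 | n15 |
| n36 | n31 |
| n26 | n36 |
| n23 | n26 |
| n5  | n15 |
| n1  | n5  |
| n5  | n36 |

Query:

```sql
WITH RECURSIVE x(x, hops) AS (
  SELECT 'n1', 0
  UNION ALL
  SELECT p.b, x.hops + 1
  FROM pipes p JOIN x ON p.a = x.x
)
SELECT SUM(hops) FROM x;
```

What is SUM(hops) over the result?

13

Base: (n1, hops=0).
Iteration 1: edges from {n1} -> (n5, hops=1).
Iteration 2: edges from {n5} -> (n15, hops=2), (n16, hops=2), (n36, hops=2).
Iteration 3: edges from {n15,n16,n36} -> (n15, hops=3), (n31, hops=3).
Iteration 4: no outgoing edges from {n15,n31}; recursion stops.
SUM(hops) = 0 + 1 + 2 + 2 + 2 + 3 + 3 = 13.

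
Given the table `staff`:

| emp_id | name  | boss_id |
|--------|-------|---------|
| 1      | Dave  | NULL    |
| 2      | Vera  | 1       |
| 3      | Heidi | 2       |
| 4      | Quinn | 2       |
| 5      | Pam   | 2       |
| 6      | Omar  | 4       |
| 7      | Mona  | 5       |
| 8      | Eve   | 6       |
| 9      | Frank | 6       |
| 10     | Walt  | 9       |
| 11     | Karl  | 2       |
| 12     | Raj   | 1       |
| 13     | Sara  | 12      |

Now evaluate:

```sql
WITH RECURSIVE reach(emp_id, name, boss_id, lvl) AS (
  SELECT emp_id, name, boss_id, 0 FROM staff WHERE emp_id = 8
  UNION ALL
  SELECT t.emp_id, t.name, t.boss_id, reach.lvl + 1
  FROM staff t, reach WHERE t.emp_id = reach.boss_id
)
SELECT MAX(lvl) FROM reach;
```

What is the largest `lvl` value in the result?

4

Base: emp_id=8 (Eve), boss_id=6, lvl 0.
Iteration 1: join on emp_id=6 -> Omar (id 6, boss_id=4, lvl 1).
Iteration 2: join on emp_id=4 -> Quinn (id 4, boss_id=2, lvl 2).
Iteration 3: join on emp_id=2 -> Vera (id 2, boss_id=1, lvl 3).
Iteration 4: join on emp_id=1 -> Dave (id 1, boss_id=NULL, lvl 4).
Iteration 5: boss_id is NULL; no match; recursion stops.
lvl values: 0, 1, 2, 3, 4; the maximum is 4.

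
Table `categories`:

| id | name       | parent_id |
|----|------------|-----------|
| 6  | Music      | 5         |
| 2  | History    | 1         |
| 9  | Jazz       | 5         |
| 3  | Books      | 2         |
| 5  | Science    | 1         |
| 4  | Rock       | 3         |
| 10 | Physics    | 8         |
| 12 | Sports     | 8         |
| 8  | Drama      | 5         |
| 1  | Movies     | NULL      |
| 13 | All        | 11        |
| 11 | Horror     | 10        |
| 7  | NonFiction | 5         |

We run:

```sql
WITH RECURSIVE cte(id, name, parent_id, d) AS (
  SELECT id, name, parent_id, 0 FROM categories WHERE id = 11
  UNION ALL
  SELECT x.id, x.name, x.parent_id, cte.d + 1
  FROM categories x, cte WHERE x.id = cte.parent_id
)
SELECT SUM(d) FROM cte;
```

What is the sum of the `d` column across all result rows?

10

Base: id=11 (Horror), parent_id=10, d 0.
Iteration 1: join on id=10 -> Physics (id 10, parent_id=8, d 1).
Iteration 2: join on id=8 -> Drama (id 8, parent_id=5, d 2).
Iteration 3: join on id=5 -> Science (id 5, parent_id=1, d 3).
Iteration 4: join on id=1 -> Movies (id 1, parent_id=NULL, d 4).
Iteration 5: parent_id is NULL; no match; recursion stops.
SUM(d) = 0 + 1 + 2 + 3 + 4 = 10.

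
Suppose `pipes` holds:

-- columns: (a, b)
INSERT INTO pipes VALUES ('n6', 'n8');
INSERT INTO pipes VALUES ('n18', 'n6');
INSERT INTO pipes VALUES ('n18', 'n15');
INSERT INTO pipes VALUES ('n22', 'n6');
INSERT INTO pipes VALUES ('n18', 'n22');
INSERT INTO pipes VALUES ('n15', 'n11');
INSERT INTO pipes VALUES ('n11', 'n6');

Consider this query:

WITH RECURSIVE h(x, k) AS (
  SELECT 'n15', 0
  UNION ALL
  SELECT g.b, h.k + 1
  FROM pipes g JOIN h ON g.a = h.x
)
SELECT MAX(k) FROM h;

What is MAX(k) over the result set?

Base: (n15, k=0).
Iteration 1: edges from {n15} -> (n11, k=1).
Iteration 2: edges from {n11} -> (n6, k=2).
Iteration 3: edges from {n6} -> (n8, k=3).
Iteration 4: no outgoing edges from {n8}; recursion stops.
k values: 0, 1, 2, 3; the maximum is 3.

3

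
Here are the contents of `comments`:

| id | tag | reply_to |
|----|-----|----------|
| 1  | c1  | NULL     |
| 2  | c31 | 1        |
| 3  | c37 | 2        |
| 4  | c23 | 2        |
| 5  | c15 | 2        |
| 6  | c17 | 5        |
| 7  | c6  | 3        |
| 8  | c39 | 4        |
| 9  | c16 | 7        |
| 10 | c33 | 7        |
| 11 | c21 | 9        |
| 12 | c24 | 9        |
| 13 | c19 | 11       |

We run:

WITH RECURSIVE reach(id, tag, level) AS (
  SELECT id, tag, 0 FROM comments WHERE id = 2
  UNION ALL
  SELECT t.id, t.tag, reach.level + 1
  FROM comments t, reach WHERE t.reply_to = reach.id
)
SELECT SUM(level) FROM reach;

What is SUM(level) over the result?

Base: id=2 (c31) at level 0.
Iteration 1: rows with reply_to in {2} -> c37 (id 3, level 1), c23 (id 4, level 1), c15 (id 5, level 1).
Iteration 2: rows with reply_to in {3,4,5} -> c17 (id 6, level 2), c6 (id 7, level 2), c39 (id 8, level 2).
Iteration 3: rows with reply_to in {6,7,8} -> c16 (id 9, level 3), c33 (id 10, level 3).
Iteration 4: rows with reply_to in {9,10} -> c21 (id 11, level 4), c24 (id 12, level 4).
Iteration 5: rows with reply_to in {11,12} -> c19 (id 13, level 5).
Iteration 6: no rows with reply_to in {13}; recursion stops.
SUM(level) = 0 + 1 + 1 + 1 + 2 + 2 + 2 + 3 + 3 + 4 + 4 + 5 = 28.

28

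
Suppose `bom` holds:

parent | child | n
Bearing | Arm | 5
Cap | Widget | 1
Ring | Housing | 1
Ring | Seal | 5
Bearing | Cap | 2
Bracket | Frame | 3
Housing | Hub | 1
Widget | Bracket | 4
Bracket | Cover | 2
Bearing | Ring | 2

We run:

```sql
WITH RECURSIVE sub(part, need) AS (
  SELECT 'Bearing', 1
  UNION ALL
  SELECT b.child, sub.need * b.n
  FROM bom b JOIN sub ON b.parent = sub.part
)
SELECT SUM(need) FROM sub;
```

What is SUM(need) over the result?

Base: (Bearing, need=1).
Iteration 1: components of {Bearing} -> Arm = 1*5 = 5, Cap = 1*2 = 2, Ring = 1*2 = 2.
Iteration 2: components of {Arm,Cap,Ring} -> Housing = 2*1 = 2, Seal = 2*5 = 10, Widget = 2*1 = 2.
Iteration 3: components of {Housing,Seal,Widget} -> Bracket = 2*4 = 8, Hub = 2*1 = 2.
Iteration 4: components of {Bracket,Hub} -> Cover = 8*2 = 16, Frame = 8*3 = 24.
Iteration 5: no further components; recursion stops.
SUM(need) = 1 + 2 + 2 + 5 + 2 + 10 + 2 + 8 + 2 + 24 + 16 = 74.

74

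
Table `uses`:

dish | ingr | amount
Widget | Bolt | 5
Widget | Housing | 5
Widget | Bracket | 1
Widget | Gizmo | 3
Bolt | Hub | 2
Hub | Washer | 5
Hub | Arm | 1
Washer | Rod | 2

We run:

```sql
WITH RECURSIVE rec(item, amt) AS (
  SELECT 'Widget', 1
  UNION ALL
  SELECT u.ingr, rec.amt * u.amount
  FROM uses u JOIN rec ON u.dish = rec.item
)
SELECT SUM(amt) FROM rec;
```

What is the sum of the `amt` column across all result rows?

Base: (Widget, amt=1).
Iteration 1: components of {Widget} -> Bolt = 1*5 = 5, Bracket = 1*1 = 1, Gizmo = 1*3 = 3, Housing = 1*5 = 5.
Iteration 2: components of {Bolt,Bracket,Gizmo,Housing} -> Hub = 5*2 = 10.
Iteration 3: components of {Hub} -> Arm = 10*1 = 10, Washer = 10*5 = 50.
Iteration 4: components of {Arm,Washer} -> Rod = 50*2 = 100.
Iteration 5: no further components; recursion stops.
SUM(amt) = 1 + 5 + 5 + 1 + 3 + 10 + 50 + 10 + 100 = 185.

185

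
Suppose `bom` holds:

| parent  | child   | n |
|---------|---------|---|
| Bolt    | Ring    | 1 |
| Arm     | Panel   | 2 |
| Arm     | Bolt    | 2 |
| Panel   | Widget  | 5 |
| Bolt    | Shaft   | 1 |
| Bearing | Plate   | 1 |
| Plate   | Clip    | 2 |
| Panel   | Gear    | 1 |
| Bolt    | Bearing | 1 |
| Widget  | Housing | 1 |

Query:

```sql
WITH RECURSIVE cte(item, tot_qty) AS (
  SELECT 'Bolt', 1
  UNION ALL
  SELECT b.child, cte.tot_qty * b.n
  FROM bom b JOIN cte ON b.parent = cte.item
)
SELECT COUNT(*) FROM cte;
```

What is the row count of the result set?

Base: (Bolt, tot_qty=1).
Iteration 1: components of {Bolt} -> Bearing = 1*1 = 1, Ring = 1*1 = 1, Shaft = 1*1 = 1.
Iteration 2: components of {Bearing,Ring,Shaft} -> Plate = 1*1 = 1.
Iteration 3: components of {Plate} -> Clip = 1*2 = 2.
Iteration 4: no further components; recursion stops.
Total rows emitted: 6.

6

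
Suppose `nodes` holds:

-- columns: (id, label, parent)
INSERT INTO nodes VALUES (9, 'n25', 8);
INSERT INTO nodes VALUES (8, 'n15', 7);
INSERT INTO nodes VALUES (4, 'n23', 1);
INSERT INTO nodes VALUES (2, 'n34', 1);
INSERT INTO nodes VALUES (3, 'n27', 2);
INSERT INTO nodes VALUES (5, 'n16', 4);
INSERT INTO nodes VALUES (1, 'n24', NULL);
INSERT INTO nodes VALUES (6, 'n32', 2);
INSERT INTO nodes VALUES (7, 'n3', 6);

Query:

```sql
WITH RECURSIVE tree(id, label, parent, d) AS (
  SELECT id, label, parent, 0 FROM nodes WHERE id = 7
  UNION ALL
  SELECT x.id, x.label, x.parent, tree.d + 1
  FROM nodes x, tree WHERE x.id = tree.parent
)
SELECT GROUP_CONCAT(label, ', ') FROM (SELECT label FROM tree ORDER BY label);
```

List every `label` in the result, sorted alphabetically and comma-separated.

Base: id=7 (n3), parent=6, d 0.
Iteration 1: join on id=6 -> n32 (id 6, parent=2, d 1).
Iteration 2: join on id=2 -> n34 (id 2, parent=1, d 2).
Iteration 3: join on id=1 -> n24 (id 1, parent=NULL, d 3).
Iteration 4: parent is NULL; no match; recursion stops.

n24, n3, n32, n34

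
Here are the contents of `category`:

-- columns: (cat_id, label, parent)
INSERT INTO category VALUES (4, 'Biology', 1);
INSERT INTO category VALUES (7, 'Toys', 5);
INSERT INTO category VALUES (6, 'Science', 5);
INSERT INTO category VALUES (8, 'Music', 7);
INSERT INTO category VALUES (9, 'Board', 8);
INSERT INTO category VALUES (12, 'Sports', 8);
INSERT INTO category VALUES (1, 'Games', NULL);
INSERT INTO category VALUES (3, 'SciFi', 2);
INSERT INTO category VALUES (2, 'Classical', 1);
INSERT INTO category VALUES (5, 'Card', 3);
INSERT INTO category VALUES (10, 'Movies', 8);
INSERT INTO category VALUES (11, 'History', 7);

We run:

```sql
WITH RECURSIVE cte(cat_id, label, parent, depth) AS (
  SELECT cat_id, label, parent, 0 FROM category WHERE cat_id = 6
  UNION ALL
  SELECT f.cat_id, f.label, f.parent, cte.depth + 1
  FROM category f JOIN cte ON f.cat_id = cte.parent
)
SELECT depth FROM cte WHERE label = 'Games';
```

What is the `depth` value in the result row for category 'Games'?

4

Base: cat_id=6 (Science), parent=5, depth 0.
Iteration 1: join on cat_id=5 -> Card (id 5, parent=3, depth 1).
Iteration 2: join on cat_id=3 -> SciFi (id 3, parent=2, depth 2).
Iteration 3: join on cat_id=2 -> Classical (id 2, parent=1, depth 3).
Iteration 4: join on cat_id=1 -> Games (id 1, parent=NULL, depth 4).
Iteration 5: parent is NULL; no match; recursion stops.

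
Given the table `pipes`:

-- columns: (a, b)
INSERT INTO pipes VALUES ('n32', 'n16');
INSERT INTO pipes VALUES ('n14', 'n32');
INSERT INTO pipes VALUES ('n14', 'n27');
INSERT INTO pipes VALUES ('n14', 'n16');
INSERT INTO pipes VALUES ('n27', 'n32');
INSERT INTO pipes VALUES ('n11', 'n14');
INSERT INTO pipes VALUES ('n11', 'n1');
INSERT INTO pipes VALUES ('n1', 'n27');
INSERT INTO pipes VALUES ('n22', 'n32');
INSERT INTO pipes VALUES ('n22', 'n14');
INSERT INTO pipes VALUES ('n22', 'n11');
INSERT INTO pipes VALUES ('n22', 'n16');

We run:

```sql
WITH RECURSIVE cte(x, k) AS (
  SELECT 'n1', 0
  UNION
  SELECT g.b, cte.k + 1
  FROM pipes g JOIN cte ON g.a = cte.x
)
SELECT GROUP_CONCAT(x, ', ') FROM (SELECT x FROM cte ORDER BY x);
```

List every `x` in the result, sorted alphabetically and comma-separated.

n1, n16, n27, n32

Base: (n1, k=0).
Iteration 1: edges from {n1} -> (n27, k=1).
Iteration 2: edges from {n27} -> (n32, k=2).
Iteration 3: edges from {n32} -> (n16, k=3).
Iteration 4: no outgoing edges from {n16}; recursion stops.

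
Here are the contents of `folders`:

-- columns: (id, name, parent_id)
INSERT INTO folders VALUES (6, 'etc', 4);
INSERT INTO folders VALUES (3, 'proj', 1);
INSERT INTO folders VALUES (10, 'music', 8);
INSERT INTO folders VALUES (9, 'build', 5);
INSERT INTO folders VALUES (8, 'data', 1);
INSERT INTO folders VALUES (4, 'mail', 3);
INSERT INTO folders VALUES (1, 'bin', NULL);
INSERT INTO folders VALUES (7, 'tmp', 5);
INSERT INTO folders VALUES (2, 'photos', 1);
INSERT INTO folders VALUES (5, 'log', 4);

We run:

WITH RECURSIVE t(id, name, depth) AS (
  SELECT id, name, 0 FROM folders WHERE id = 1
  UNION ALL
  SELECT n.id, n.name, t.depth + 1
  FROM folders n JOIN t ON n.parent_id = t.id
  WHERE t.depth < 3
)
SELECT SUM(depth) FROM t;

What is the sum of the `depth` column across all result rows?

13

Base: id=1 (bin) at depth 0.
Iteration 1: rows with parent_id in {1} -> photos (id 2, depth 1), proj (id 3, depth 1), data (id 8, depth 1).
Iteration 2: rows with parent_id in {2,3,8} -> mail (id 4, depth 2), music (id 10, depth 2).
Iteration 3: rows with parent_id in {4,10} -> log (id 5, depth 3), etc (id 6, depth 3).
Iteration 4: depth < 3 fails for all current rows; recursion stops.
SUM(depth) = 0 + 1 + 1 + 1 + 2 + 2 + 3 + 3 = 13.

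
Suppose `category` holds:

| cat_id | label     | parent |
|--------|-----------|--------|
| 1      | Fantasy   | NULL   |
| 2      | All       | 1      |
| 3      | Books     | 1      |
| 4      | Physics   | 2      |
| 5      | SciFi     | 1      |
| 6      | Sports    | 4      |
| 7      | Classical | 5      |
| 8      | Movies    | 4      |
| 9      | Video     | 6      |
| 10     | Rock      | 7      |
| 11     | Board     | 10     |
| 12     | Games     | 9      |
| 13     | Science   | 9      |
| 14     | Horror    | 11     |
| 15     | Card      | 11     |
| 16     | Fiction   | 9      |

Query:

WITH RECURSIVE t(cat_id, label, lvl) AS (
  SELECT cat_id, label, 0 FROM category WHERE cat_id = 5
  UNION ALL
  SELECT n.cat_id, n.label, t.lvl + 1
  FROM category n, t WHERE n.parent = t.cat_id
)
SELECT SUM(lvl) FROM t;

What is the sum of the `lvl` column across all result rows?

14

Base: cat_id=5 (SciFi) at lvl 0.
Iteration 1: rows with parent in {5} -> Classical (id 7, lvl 1).
Iteration 2: rows with parent in {7} -> Rock (id 10, lvl 2).
Iteration 3: rows with parent in {10} -> Board (id 11, lvl 3).
Iteration 4: rows with parent in {11} -> Horror (id 14, lvl 4), Card (id 15, lvl 4).
Iteration 5: no rows with parent in {14,15}; recursion stops.
SUM(lvl) = 0 + 1 + 2 + 3 + 4 + 4 = 14.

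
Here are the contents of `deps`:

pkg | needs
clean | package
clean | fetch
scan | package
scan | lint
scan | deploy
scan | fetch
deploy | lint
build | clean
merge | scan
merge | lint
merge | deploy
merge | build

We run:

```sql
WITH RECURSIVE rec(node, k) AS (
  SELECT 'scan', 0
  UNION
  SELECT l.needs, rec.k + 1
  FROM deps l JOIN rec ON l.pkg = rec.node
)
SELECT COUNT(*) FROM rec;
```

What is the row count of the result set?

6

Base: (scan, k=0).
Iteration 1: edges from {scan} -> (deploy, k=1), (fetch, k=1), (lint, k=1), (package, k=1).
Iteration 2: edges from {deploy,fetch,lint,package} -> (lint, k=2).
Iteration 3: no outgoing edges from {lint}; recursion stops.
Total rows emitted: 6.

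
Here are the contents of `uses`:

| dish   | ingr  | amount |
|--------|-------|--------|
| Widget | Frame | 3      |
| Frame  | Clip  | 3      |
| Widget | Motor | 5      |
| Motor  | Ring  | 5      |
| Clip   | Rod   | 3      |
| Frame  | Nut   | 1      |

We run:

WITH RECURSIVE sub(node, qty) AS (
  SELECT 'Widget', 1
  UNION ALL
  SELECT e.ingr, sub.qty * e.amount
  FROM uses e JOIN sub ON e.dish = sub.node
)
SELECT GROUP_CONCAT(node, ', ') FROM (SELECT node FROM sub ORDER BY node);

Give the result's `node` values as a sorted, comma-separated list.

Base: (Widget, qty=1).
Iteration 1: components of {Widget} -> Frame = 1*3 = 3, Motor = 1*5 = 5.
Iteration 2: components of {Frame,Motor} -> Clip = 3*3 = 9, Nut = 3*1 = 3, Ring = 5*5 = 25.
Iteration 3: components of {Clip,Nut,Ring} -> Rod = 9*3 = 27.
Iteration 4: no further components; recursion stops.

Clip, Frame, Motor, Nut, Ring, Rod, Widget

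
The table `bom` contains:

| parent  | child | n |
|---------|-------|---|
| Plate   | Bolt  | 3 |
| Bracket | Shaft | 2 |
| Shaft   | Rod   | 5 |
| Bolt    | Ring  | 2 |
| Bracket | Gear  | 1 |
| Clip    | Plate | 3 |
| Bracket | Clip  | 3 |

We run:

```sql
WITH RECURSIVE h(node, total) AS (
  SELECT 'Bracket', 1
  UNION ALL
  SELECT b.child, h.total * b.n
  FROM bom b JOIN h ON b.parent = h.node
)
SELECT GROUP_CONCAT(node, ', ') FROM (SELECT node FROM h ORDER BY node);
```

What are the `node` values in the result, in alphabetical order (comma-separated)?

Base: (Bracket, total=1).
Iteration 1: components of {Bracket} -> Clip = 1*3 = 3, Gear = 1*1 = 1, Shaft = 1*2 = 2.
Iteration 2: components of {Clip,Gear,Shaft} -> Plate = 3*3 = 9, Rod = 2*5 = 10.
Iteration 3: components of {Plate,Rod} -> Bolt = 9*3 = 27.
Iteration 4: components of {Bolt} -> Ring = 27*2 = 54.
Iteration 5: no further components; recursion stops.

Bolt, Bracket, Clip, Gear, Plate, Ring, Rod, Shaft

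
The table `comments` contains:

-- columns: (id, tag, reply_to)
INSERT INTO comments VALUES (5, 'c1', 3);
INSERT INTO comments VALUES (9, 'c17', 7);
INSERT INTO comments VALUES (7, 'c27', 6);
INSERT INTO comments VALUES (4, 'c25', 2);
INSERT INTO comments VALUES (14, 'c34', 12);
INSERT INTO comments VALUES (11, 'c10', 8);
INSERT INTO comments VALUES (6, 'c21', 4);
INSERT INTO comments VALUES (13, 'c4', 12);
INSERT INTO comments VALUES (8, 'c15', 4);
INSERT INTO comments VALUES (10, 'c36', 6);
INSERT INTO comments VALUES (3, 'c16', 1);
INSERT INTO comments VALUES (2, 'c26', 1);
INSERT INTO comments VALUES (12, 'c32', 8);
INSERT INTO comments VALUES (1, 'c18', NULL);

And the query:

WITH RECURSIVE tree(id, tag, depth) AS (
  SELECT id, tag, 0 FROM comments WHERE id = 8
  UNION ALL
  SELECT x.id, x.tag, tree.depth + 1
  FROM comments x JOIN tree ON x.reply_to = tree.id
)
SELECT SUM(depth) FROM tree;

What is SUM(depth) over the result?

Base: id=8 (c15) at depth 0.
Iteration 1: rows with reply_to in {8} -> c10 (id 11, depth 1), c32 (id 12, depth 1).
Iteration 2: rows with reply_to in {11,12} -> c4 (id 13, depth 2), c34 (id 14, depth 2).
Iteration 3: no rows with reply_to in {13,14}; recursion stops.
SUM(depth) = 0 + 1 + 1 + 2 + 2 = 6.

6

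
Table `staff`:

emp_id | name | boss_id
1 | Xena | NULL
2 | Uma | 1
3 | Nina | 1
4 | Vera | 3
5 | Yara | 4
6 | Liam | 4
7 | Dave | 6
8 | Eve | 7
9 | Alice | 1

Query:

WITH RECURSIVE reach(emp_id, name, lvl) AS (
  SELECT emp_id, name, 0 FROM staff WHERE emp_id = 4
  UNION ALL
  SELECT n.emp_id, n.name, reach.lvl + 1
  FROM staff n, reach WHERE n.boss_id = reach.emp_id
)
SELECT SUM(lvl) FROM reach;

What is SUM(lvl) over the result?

Base: emp_id=4 (Vera) at lvl 0.
Iteration 1: rows with boss_id in {4} -> Yara (id 5, lvl 1), Liam (id 6, lvl 1).
Iteration 2: rows with boss_id in {5,6} -> Dave (id 7, lvl 2).
Iteration 3: rows with boss_id in {7} -> Eve (id 8, lvl 3).
Iteration 4: no rows with boss_id in {8}; recursion stops.
SUM(lvl) = 0 + 1 + 1 + 2 + 3 = 7.

7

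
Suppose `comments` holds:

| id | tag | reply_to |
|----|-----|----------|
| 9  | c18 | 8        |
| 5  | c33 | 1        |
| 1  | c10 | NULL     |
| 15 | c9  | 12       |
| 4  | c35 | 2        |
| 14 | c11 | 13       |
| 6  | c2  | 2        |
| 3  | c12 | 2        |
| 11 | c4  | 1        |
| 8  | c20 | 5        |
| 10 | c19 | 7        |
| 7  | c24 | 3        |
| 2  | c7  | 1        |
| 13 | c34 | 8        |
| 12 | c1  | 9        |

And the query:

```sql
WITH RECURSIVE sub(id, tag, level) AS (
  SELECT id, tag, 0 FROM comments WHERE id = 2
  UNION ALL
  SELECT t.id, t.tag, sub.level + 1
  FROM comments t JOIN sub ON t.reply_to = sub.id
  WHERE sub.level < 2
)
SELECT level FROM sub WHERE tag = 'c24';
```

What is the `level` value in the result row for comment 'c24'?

Base: id=2 (c7) at level 0.
Iteration 1: rows with reply_to in {2} -> c12 (id 3, level 1), c35 (id 4, level 1), c2 (id 6, level 1).
Iteration 2: rows with reply_to in {3,4,6} -> c24 (id 7, level 2).
Iteration 3: level < 2 fails for all current rows; recursion stops.

2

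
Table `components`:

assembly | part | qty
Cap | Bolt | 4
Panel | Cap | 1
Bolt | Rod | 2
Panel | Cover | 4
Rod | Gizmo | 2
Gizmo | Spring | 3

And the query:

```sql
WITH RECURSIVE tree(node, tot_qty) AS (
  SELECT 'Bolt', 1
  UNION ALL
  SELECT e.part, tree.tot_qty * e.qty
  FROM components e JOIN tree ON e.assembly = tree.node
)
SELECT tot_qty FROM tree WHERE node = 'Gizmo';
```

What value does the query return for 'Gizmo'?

4

Base: (Bolt, tot_qty=1).
Iteration 1: components of {Bolt} -> Rod = 1*2 = 2.
Iteration 2: components of {Rod} -> Gizmo = 2*2 = 4.
Iteration 3: components of {Gizmo} -> Spring = 4*3 = 12.
Iteration 4: no further components; recursion stops.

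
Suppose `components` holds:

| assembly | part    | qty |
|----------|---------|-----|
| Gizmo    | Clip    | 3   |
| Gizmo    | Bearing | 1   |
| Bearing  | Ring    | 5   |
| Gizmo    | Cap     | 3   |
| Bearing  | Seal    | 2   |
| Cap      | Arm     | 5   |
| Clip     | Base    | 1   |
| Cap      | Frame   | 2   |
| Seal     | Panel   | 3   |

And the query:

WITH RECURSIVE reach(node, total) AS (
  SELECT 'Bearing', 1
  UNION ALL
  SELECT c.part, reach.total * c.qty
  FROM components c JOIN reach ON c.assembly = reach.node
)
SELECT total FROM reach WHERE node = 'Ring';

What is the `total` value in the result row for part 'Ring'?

5

Base: (Bearing, total=1).
Iteration 1: components of {Bearing} -> Ring = 1*5 = 5, Seal = 1*2 = 2.
Iteration 2: components of {Ring,Seal} -> Panel = 2*3 = 6.
Iteration 3: no further components; recursion stops.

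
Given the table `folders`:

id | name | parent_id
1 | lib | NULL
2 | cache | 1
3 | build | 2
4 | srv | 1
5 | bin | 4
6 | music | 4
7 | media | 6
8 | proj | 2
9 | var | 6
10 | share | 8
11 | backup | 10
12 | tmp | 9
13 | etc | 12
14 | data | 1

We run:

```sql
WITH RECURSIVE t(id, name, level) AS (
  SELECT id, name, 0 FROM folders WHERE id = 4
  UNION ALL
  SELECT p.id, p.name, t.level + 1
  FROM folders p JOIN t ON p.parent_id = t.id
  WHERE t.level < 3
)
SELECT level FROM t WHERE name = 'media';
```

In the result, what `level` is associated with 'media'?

2

Base: id=4 (srv) at level 0.
Iteration 1: rows with parent_id in {4} -> bin (id 5, level 1), music (id 6, level 1).
Iteration 2: rows with parent_id in {5,6} -> media (id 7, level 2), var (id 9, level 2).
Iteration 3: rows with parent_id in {7,9} -> tmp (id 12, level 3).
Iteration 4: level < 3 fails for all current rows; recursion stops.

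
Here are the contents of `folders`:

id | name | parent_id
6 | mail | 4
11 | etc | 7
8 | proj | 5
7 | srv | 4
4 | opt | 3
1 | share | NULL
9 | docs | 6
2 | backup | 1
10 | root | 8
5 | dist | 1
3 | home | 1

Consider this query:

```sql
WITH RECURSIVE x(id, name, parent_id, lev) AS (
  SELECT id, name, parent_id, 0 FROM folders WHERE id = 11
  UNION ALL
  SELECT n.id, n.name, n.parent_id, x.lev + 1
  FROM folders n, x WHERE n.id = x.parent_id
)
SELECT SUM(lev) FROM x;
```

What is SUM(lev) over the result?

Base: id=11 (etc), parent_id=7, lev 0.
Iteration 1: join on id=7 -> srv (id 7, parent_id=4, lev 1).
Iteration 2: join on id=4 -> opt (id 4, parent_id=3, lev 2).
Iteration 3: join on id=3 -> home (id 3, parent_id=1, lev 3).
Iteration 4: join on id=1 -> share (id 1, parent_id=NULL, lev 4).
Iteration 5: parent_id is NULL; no match; recursion stops.
SUM(lev) = 0 + 1 + 2 + 3 + 4 = 10.

10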